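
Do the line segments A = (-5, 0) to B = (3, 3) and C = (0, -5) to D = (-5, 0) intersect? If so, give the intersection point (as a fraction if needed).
Yes; intersection at (-5, 0) (t = 0 on AB, s = 1 on CD)

Parametrize AB as A + t(B − A) = (-5 + 8 t, 0 + 3 t) and CD as C + s(D − C) = (0 + -5 s, -5 + 5 s). Solve the linear system for (t, s). Determinant = -55 ≠ 0, so a unique intersection of the containing lines exists. Solution: t = 0, s = 1 — both in [0, 1], so the segments cross. Intersection point: (-5, 0).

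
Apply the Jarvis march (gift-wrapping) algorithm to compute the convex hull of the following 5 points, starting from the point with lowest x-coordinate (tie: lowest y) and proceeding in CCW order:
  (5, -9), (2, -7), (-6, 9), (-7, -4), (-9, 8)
Hull (CCW) = [(-9, 8), (-7, -4), (5, -9), (-6, 9)]

Jarvis march: at each step, from the current hull vertex p, select the next vertex q as the point such that every other point lies strictly to the left of (or on) the directed line p → q. (Equivalently: for every other point r, the cross product (q − p) × (r − p) ≥ 0.)
Starting point (lowest x, tie lowest y): (-9, 8). Wrap until returning to start. Resulting hull: (-9, 8), (-7, -4), (5, -9), (-6, 9).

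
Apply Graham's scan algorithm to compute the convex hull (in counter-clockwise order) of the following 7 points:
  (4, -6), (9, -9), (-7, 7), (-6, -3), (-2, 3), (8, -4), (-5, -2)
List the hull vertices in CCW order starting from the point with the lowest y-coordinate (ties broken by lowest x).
Hull (CCW) = [(9, -9), (8, -4), (-7, 7), (-6, -3)]

Graham scan procedure:
  1. Find the pivot p₀ = point with lowest y (tie → lowest x): (9, -9).
  2. Sort the remaining points by polar angle around p₀.
  3. Walk through sorted points, maintaining a stack; pop the top while the last three entries make a non-left turn (cross product ≤ 0).
  4. Final stack is the convex hull in CCW order: (9, -9), (8, -4), (-7, 7), (-6, -3).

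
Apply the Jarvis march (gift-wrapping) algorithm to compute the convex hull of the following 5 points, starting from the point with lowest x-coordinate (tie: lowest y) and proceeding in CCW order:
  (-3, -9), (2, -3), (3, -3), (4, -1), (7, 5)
Hull (CCW) = [(-3, -9), (3, -3), (7, 5)]

Jarvis march: at each step, from the current hull vertex p, select the next vertex q as the point such that every other point lies strictly to the left of (or on) the directed line p → q. (Equivalently: for every other point r, the cross product (q − p) × (r − p) ≥ 0.)
Starting point (lowest x, tie lowest y): (-3, -9). Wrap until returning to start. Resulting hull: (-3, -9), (3, -3), (7, 5).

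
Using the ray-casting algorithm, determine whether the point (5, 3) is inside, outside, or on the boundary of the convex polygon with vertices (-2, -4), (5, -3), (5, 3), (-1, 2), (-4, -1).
The point (5, 3) lies on the polygon boundary

Boundary check: the query satisfies the collinearity and bounding-box conditions for some polygon edge, so it lies exactly on the boundary.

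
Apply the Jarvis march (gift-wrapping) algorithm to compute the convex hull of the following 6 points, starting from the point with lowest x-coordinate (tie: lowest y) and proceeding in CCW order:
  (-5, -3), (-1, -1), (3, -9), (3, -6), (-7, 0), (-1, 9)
Hull (CCW) = [(-7, 0), (-5, -3), (3, -9), (3, -6), (-1, 9)]

Jarvis march: at each step, from the current hull vertex p, select the next vertex q as the point such that every other point lies strictly to the left of (or on) the directed line p → q. (Equivalently: for every other point r, the cross product (q − p) × (r − p) ≥ 0.)
Starting point (lowest x, tie lowest y): (-7, 0). Wrap until returning to start. Resulting hull: (-7, 0), (-5, -3), (3, -9), (3, -6), (-1, 9).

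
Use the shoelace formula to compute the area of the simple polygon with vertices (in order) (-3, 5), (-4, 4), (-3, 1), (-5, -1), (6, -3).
Area = 33

Shoelace formula: Area = (1/2) |Σ_i (x_i · y_{i+1} − x_{i+1} · y_i)| (indices mod n). Compute each cross term:
  (-3)(4) − (-4)(5) = 8
  (-4)(1) − (-3)(4) = 8
  (-3)(-1) − (-5)(1) = 8
  (-5)(-3) − (6)(-1) = 21
  (6)(5) − (-3)(-3) = 21
Sum = 66, so (signed) Area = 66/2 = 33, |Area| = 33.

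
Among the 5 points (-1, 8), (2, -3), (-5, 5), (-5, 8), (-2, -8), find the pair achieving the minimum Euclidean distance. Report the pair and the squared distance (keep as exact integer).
Pair = ((-5, 5), (-5, 8)); squared distance = 9

Compute all C(5, 2) = 10 pairwise squared distances (x_i − x_j)² + (y_i − y_j)². The minimum is 9, attained by the pair ((-5, 5), (-5, 8)).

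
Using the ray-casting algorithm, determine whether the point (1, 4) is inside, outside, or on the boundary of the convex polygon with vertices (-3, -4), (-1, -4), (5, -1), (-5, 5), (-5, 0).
The point (1, 4) lies strictly outside the polygon

Cast a horizontal ray to the right from the query point and count how many polygon edges it crosses (each edge strictly once or zero times, handled with the usual half-open convention). 
Parity of crossings → even ⇒ outside.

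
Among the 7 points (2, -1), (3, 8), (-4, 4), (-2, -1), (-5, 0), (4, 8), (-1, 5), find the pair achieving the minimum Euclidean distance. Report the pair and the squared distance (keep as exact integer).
Pair = ((3, 8), (4, 8)); squared distance = 1

Compute all C(7, 2) = 21 pairwise squared distances (x_i − x_j)² + (y_i − y_j)². The minimum is 1, attained by the pair ((3, 8), (4, 8)).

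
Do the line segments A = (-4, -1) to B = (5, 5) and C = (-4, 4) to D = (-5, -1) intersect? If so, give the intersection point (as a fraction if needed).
No (intersection of containing lines falls outside at least one segment)

Parametrize and solve: t = -5/39, s = 15/13. At least one of these is outside [0, 1], so the segments do not intersect.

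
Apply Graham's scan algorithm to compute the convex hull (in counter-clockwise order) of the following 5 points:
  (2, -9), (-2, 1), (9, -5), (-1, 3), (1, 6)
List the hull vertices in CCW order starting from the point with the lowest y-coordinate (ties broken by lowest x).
Hull (CCW) = [(2, -9), (9, -5), (1, 6), (-1, 3), (-2, 1)]

Graham scan procedure:
  1. Find the pivot p₀ = point with lowest y (tie → lowest x): (2, -9).
  2. Sort the remaining points by polar angle around p₀.
  3. Walk through sorted points, maintaining a stack; pop the top while the last three entries make a non-left turn (cross product ≤ 0).
  4. Final stack is the convex hull in CCW order: (2, -9), (9, -5), (1, 6), (-1, 3), (-2, 1).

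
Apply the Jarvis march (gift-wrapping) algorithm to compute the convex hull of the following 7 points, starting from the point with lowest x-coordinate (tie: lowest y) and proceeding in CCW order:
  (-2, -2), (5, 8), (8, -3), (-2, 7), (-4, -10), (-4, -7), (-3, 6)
Hull (CCW) = [(-4, -10), (8, -3), (5, 8), (-2, 7), (-3, 6), (-4, -7)]

Jarvis march: at each step, from the current hull vertex p, select the next vertex q as the point such that every other point lies strictly to the left of (or on) the directed line p → q. (Equivalently: for every other point r, the cross product (q − p) × (r − p) ≥ 0.)
Starting point (lowest x, tie lowest y): (-4, -10). Wrap until returning to start. Resulting hull: (-4, -10), (8, -3), (5, 8), (-2, 7), (-3, 6), (-4, -7).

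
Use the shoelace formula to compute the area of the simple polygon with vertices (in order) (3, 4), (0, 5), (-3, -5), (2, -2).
Area = 30

Shoelace formula: Area = (1/2) |Σ_i (x_i · y_{i+1} − x_{i+1} · y_i)| (indices mod n). Compute each cross term:
  (3)(5) − (0)(4) = 15
  (0)(-5) − (-3)(5) = 15
  (-3)(-2) − (2)(-5) = 16
  (2)(4) − (3)(-2) = 14
Sum = 60, so (signed) Area = 60/2 = 30, |Area| = 30.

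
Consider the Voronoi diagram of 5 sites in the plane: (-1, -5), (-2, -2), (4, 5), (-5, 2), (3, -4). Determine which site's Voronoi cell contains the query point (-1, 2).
Nearest site = (-5, 2)

The Voronoi cell of site s contains exactly those query points closer to s than to any other site. Compute squared distances from q = (-1, 2) to each site:
  (-5 − -1)² + (2 − 2)² = 16
  (-2 − -1)² + (-2 − 2)² = 17
  (4 − -1)² + (5 − 2)² = 34
  (-1 − -1)² + (-5 − 2)² = 49
  (3 − -1)² + (-4 − 2)² = 52
Minimum is attained by (-5, 2), so q lies in its Voronoi cell.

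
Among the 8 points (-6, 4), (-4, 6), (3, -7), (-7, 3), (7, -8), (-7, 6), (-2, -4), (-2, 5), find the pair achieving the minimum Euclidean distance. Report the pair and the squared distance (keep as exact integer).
Pair = ((-6, 4), (-7, 3)); squared distance = 2

Compute all C(8, 2) = 28 pairwise squared distances (x_i − x_j)² + (y_i − y_j)². The minimum is 2, attained by the pair ((-6, 4), (-7, 3)).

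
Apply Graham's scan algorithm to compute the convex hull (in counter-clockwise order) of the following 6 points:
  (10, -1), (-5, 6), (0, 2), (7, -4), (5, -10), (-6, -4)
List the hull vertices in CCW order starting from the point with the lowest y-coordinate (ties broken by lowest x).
Hull (CCW) = [(5, -10), (10, -1), (-5, 6), (-6, -4)]

Graham scan procedure:
  1. Find the pivot p₀ = point with lowest y (tie → lowest x): (5, -10).
  2. Sort the remaining points by polar angle around p₀.
  3. Walk through sorted points, maintaining a stack; pop the top while the last three entries make a non-left turn (cross product ≤ 0).
  4. Final stack is the convex hull in CCW order: (5, -10), (10, -1), (-5, 6), (-6, -4).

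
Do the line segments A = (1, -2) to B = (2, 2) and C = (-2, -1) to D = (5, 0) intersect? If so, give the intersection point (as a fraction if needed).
Yes; intersection at (37/27, -14/27) (t = 10/27 on AB, s = 13/27 on CD)

Parametrize AB as A + t(B − A) = (1 + 1 t, -2 + 4 t) and CD as C + s(D − C) = (-2 + 7 s, -1 + 1 s). Solve the linear system for (t, s). Determinant = 27 ≠ 0, so a unique intersection of the containing lines exists. Solution: t = 10/27, s = 13/27 — both in [0, 1], so the segments cross. Intersection point: (37/27, -14/27).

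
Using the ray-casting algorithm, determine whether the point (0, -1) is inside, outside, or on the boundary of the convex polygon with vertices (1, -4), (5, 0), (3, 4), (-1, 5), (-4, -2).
The point (0, -1) lies strictly inside the polygon

Cast a horizontal ray to the right from the query point and count how many polygon edges it crosses (each edge strictly once or zero times, handled with the usual half-open convention). 
Parity of crossings → odd ⇒ inside.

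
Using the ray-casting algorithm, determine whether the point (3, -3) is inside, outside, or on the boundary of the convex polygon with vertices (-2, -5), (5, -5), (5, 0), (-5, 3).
The point (3, -3) lies strictly inside the polygon

Cast a horizontal ray to the right from the query point and count how many polygon edges it crosses (each edge strictly once or zero times, handled with the usual half-open convention). 
Parity of crossings → odd ⇒ inside.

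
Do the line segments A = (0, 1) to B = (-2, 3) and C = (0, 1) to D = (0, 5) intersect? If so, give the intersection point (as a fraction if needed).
Yes; intersection at (0, 1) (t = 0 on AB, s = 0 on CD)

Parametrize AB as A + t(B − A) = (0 + -2 t, 1 + 2 t) and CD as C + s(D − C) = (0 + 0 s, 1 + 4 s). Solve the linear system for (t, s). Determinant = 8 ≠ 0, so a unique intersection of the containing lines exists. Solution: t = 0, s = 0 — both in [0, 1], so the segments cross. Intersection point: (0, 1).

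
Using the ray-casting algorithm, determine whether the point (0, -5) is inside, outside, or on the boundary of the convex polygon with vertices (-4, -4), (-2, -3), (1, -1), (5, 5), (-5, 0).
The point (0, -5) lies strictly outside the polygon

Cast a horizontal ray to the right from the query point and count how many polygon edges it crosses (each edge strictly once or zero times, handled with the usual half-open convention). 
Parity of crossings → even ⇒ outside.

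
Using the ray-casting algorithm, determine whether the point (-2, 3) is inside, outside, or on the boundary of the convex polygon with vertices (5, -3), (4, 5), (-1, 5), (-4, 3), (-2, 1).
The point (-2, 3) lies strictly inside the polygon

Cast a horizontal ray to the right from the query point and count how many polygon edges it crosses (each edge strictly once or zero times, handled with the usual half-open convention). 
Parity of crossings → odd ⇒ inside.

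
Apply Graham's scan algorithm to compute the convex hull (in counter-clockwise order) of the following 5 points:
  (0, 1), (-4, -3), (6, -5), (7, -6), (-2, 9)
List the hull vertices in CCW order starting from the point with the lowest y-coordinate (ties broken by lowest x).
Hull (CCW) = [(7, -6), (-2, 9), (-4, -3)]

Graham scan procedure:
  1. Find the pivot p₀ = point with lowest y (tie → lowest x): (7, -6).
  2. Sort the remaining points by polar angle around p₀.
  3. Walk through sorted points, maintaining a stack; pop the top while the last three entries make a non-left turn (cross product ≤ 0).
  4. Final stack is the convex hull in CCW order: (7, -6), (-2, 9), (-4, -3).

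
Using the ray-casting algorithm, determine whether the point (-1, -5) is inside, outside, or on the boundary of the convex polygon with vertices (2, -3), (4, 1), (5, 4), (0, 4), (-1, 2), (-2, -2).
The point (-1, -5) lies strictly outside the polygon

Cast a horizontal ray to the right from the query point and count how many polygon edges it crosses (each edge strictly once or zero times, handled with the usual half-open convention). 
Parity of crossings → even ⇒ outside.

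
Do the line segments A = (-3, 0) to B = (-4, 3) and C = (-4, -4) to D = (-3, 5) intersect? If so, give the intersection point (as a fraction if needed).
Yes; intersection at (-41/12, 5/4) (t = 5/12 on AB, s = 7/12 on CD)

Parametrize AB as A + t(B − A) = (-3 + -1 t, 0 + 3 t) and CD as C + s(D − C) = (-4 + 1 s, -4 + 9 s). Solve the linear system for (t, s). Determinant = 12 ≠ 0, so a unique intersection of the containing lines exists. Solution: t = 5/12, s = 7/12 — both in [0, 1], so the segments cross. Intersection point: (-41/12, 5/4).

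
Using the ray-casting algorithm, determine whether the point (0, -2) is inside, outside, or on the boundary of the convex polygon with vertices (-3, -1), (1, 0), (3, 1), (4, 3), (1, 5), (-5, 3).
The point (0, -2) lies strictly outside the polygon

Cast a horizontal ray to the right from the query point and count how many polygon edges it crosses (each edge strictly once or zero times, handled with the usual half-open convention). 
Parity of crossings → even ⇒ outside.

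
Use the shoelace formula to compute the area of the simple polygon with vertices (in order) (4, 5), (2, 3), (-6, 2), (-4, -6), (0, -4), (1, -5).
Area = 113/2

Shoelace formula: Area = (1/2) |Σ_i (x_i · y_{i+1} − x_{i+1} · y_i)| (indices mod n). Compute each cross term:
  (4)(3) − (2)(5) = 2
  (2)(2) − (-6)(3) = 22
  (-6)(-6) − (-4)(2) = 44
  (-4)(-4) − (0)(-6) = 16
  (0)(-5) − (1)(-4) = 4
  (1)(5) − (4)(-5) = 25
Sum = 113, so (signed) Area = 113/2 = 113/2, |Area| = 113/2.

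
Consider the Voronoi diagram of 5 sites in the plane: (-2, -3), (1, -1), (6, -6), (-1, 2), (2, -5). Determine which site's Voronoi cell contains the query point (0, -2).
Nearest site = (1, -1)

The Voronoi cell of site s contains exactly those query points closer to s than to any other site. Compute squared distances from q = (0, -2) to each site:
  (1 − 0)² + (-1 − -2)² = 2
  (-2 − 0)² + (-3 − -2)² = 5
  (2 − 0)² + (-5 − -2)² = 13
  (-1 − 0)² + (2 − -2)² = 17
  (6 − 0)² + (-6 − -2)² = 52
Minimum is attained by (1, -1), so q lies in its Voronoi cell.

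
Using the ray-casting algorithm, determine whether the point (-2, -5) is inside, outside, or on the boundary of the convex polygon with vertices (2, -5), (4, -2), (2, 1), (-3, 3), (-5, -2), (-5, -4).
The point (-2, -5) lies strictly outside the polygon

Cast a horizontal ray to the right from the query point and count how many polygon edges it crosses (each edge strictly once or zero times, handled with the usual half-open convention). 
Parity of crossings → even ⇒ outside.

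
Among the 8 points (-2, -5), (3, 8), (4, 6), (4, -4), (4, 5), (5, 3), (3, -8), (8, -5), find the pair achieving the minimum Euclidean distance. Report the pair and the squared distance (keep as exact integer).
Pair = ((4, 6), (4, 5)); squared distance = 1

Compute all C(8, 2) = 28 pairwise squared distances (x_i − x_j)² + (y_i − y_j)². The minimum is 1, attained by the pair ((4, 6), (4, 5)).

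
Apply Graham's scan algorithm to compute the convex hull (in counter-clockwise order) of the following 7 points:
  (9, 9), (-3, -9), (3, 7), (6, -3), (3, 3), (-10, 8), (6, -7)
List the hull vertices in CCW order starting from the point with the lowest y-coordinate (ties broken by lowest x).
Hull (CCW) = [(-3, -9), (6, -7), (9, 9), (-10, 8)]

Graham scan procedure:
  1. Find the pivot p₀ = point with lowest y (tie → lowest x): (-3, -9).
  2. Sort the remaining points by polar angle around p₀.
  3. Walk through sorted points, maintaining a stack; pop the top while the last three entries make a non-left turn (cross product ≤ 0).
  4. Final stack is the convex hull in CCW order: (-3, -9), (6, -7), (9, 9), (-10, 8).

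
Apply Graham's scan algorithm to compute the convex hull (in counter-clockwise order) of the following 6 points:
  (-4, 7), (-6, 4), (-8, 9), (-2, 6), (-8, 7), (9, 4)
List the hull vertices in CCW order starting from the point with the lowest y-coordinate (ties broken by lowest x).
Hull (CCW) = [(-6, 4), (9, 4), (-8, 9), (-8, 7)]

Graham scan procedure:
  1. Find the pivot p₀ = point with lowest y (tie → lowest x): (-6, 4).
  2. Sort the remaining points by polar angle around p₀.
  3. Walk through sorted points, maintaining a stack; pop the top while the last three entries make a non-left turn (cross product ≤ 0).
  4. Final stack is the convex hull in CCW order: (-6, 4), (9, 4), (-8, 9), (-8, 7).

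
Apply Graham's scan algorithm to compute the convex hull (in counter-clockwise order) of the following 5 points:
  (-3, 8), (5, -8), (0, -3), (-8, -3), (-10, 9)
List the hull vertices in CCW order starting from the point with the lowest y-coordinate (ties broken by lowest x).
Hull (CCW) = [(5, -8), (-3, 8), (-10, 9), (-8, -3)]

Graham scan procedure:
  1. Find the pivot p₀ = point with lowest y (tie → lowest x): (5, -8).
  2. Sort the remaining points by polar angle around p₀.
  3. Walk through sorted points, maintaining a stack; pop the top while the last three entries make a non-left turn (cross product ≤ 0).
  4. Final stack is the convex hull in CCW order: (5, -8), (-3, 8), (-10, 9), (-8, -3).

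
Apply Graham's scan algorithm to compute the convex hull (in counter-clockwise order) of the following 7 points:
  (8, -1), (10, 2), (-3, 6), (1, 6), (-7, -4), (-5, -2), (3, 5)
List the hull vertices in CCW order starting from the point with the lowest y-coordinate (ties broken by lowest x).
Hull (CCW) = [(-7, -4), (8, -1), (10, 2), (1, 6), (-3, 6)]

Graham scan procedure:
  1. Find the pivot p₀ = point with lowest y (tie → lowest x): (-7, -4).
  2. Sort the remaining points by polar angle around p₀.
  3. Walk through sorted points, maintaining a stack; pop the top while the last three entries make a non-left turn (cross product ≤ 0).
  4. Final stack is the convex hull in CCW order: (-7, -4), (8, -1), (10, 2), (1, 6), (-3, 6).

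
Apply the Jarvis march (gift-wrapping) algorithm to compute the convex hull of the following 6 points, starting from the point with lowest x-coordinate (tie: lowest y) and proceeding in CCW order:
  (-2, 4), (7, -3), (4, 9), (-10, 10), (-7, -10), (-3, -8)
Hull (CCW) = [(-10, 10), (-7, -10), (7, -3), (4, 9)]

Jarvis march: at each step, from the current hull vertex p, select the next vertex q as the point such that every other point lies strictly to the left of (or on) the directed line p → q. (Equivalently: for every other point r, the cross product (q − p) × (r − p) ≥ 0.)
Starting point (lowest x, tie lowest y): (-10, 10). Wrap until returning to start. Resulting hull: (-10, 10), (-7, -10), (7, -3), (4, 9).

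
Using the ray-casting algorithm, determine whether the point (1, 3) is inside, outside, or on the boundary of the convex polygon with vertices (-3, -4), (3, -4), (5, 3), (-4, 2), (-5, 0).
The point (1, 3) lies strictly outside the polygon

Cast a horizontal ray to the right from the query point and count how many polygon edges it crosses (each edge strictly once or zero times, handled with the usual half-open convention). 
Parity of crossings → even ⇒ outside.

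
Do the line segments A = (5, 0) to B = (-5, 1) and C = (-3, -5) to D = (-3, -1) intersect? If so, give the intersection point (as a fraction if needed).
No (intersection of containing lines falls outside at least one segment)

Parametrize and solve: t = 4/5, s = 29/20. At least one of these is outside [0, 1], so the segments do not intersect.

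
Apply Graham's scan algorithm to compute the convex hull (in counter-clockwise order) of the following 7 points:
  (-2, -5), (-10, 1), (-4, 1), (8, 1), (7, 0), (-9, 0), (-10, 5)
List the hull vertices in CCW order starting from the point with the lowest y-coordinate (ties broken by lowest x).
Hull (CCW) = [(-2, -5), (7, 0), (8, 1), (-10, 5), (-10, 1), (-9, 0)]

Graham scan procedure:
  1. Find the pivot p₀ = point with lowest y (tie → lowest x): (-2, -5).
  2. Sort the remaining points by polar angle around p₀.
  3. Walk through sorted points, maintaining a stack; pop the top while the last three entries make a non-left turn (cross product ≤ 0).
  4. Final stack is the convex hull in CCW order: (-2, -5), (7, 0), (8, 1), (-10, 5), (-10, 1), (-9, 0).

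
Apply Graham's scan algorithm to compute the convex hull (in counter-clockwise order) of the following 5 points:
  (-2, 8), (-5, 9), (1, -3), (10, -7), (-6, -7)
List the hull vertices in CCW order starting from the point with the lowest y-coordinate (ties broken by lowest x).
Hull (CCW) = [(-6, -7), (10, -7), (-2, 8), (-5, 9)]

Graham scan procedure:
  1. Find the pivot p₀ = point with lowest y (tie → lowest x): (-6, -7).
  2. Sort the remaining points by polar angle around p₀.
  3. Walk through sorted points, maintaining a stack; pop the top while the last three entries make a non-left turn (cross product ≤ 0).
  4. Final stack is the convex hull in CCW order: (-6, -7), (10, -7), (-2, 8), (-5, 9).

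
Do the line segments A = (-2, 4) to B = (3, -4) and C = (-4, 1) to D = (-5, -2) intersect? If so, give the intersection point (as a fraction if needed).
No (intersection of containing lines falls outside at least one segment)

Parametrize and solve: t = -3/23, s = -31/23. At least one of these is outside [0, 1], so the segments do not intersect.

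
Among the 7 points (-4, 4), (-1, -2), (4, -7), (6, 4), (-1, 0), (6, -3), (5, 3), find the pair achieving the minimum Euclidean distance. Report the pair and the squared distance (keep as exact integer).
Pair = ((6, 4), (5, 3)); squared distance = 2

Compute all C(7, 2) = 21 pairwise squared distances (x_i − x_j)² + (y_i − y_j)². The minimum is 2, attained by the pair ((6, 4), (5, 3)).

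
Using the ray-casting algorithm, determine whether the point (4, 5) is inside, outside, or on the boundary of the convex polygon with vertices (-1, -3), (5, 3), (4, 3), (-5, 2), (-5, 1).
The point (4, 5) lies strictly outside the polygon

Cast a horizontal ray to the right from the query point and count how many polygon edges it crosses (each edge strictly once or zero times, handled with the usual half-open convention). 
Parity of crossings → even ⇒ outside.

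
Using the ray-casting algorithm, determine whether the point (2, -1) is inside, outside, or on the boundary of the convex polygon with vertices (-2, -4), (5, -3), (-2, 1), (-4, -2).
The point (2, -1) lies strictly outside the polygon

Cast a horizontal ray to the right from the query point and count how many polygon edges it crosses (each edge strictly once or zero times, handled with the usual half-open convention). 
Parity of crossings → even ⇒ outside.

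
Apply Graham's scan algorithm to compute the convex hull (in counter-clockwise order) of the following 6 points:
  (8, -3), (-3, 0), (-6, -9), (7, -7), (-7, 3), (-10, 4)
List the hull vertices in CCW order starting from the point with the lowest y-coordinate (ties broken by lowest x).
Hull (CCW) = [(-6, -9), (7, -7), (8, -3), (-7, 3), (-10, 4)]

Graham scan procedure:
  1. Find the pivot p₀ = point with lowest y (tie → lowest x): (-6, -9).
  2. Sort the remaining points by polar angle around p₀.
  3. Walk through sorted points, maintaining a stack; pop the top while the last three entries make a non-left turn (cross product ≤ 0).
  4. Final stack is the convex hull in CCW order: (-6, -9), (7, -7), (8, -3), (-7, 3), (-10, 4).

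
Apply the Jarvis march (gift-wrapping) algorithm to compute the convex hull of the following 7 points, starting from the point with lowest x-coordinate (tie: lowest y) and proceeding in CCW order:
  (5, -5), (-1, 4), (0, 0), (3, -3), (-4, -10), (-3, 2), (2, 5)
Hull (CCW) = [(-4, -10), (5, -5), (2, 5), (-1, 4), (-3, 2)]

Jarvis march: at each step, from the current hull vertex p, select the next vertex q as the point such that every other point lies strictly to the left of (or on) the directed line p → q. (Equivalently: for every other point r, the cross product (q − p) × (r − p) ≥ 0.)
Starting point (lowest x, tie lowest y): (-4, -10). Wrap until returning to start. Resulting hull: (-4, -10), (5, -5), (2, 5), (-1, 4), (-3, 2).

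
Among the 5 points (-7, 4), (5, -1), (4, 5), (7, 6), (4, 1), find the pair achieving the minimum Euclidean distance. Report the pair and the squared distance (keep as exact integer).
Pair = ((5, -1), (4, 1)); squared distance = 5

Compute all C(5, 2) = 10 pairwise squared distances (x_i − x_j)² + (y_i − y_j)². The minimum is 5, attained by the pair ((5, -1), (4, 1)).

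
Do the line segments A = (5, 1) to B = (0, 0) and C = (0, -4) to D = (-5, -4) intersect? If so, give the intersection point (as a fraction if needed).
No (intersection of containing lines falls outside at least one segment)

Parametrize and solve: t = 5, s = 4. At least one of these is outside [0, 1], so the segments do not intersect.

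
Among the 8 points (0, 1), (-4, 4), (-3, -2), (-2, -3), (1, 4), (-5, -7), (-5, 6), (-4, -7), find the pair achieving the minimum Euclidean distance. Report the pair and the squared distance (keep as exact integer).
Pair = ((-5, -7), (-4, -7)); squared distance = 1

Compute all C(8, 2) = 28 pairwise squared distances (x_i − x_j)² + (y_i − y_j)². The minimum is 1, attained by the pair ((-5, -7), (-4, -7)).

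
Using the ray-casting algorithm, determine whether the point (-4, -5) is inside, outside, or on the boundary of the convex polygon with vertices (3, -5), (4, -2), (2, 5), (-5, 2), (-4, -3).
The point (-4, -5) lies strictly outside the polygon

Cast a horizontal ray to the right from the query point and count how many polygon edges it crosses (each edge strictly once or zero times, handled with the usual half-open convention). 
Parity of crossings → even ⇒ outside.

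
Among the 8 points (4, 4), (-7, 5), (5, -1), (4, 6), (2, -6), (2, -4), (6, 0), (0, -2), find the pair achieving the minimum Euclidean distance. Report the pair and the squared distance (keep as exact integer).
Pair = ((5, -1), (6, 0)); squared distance = 2

Compute all C(8, 2) = 28 pairwise squared distances (x_i − x_j)² + (y_i − y_j)². The minimum is 2, attained by the pair ((5, -1), (6, 0)).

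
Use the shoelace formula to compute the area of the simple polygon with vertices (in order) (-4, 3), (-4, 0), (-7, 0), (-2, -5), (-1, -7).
Area = 25/2

Shoelace formula: Area = (1/2) |Σ_i (x_i · y_{i+1} − x_{i+1} · y_i)| (indices mod n). Compute each cross term:
  (-4)(0) − (-4)(3) = 12
  (-4)(0) − (-7)(0) = 0
  (-7)(-5) − (-2)(0) = 35
  (-2)(-7) − (-1)(-5) = 9
  (-1)(3) − (-4)(-7) = -31
Sum = 25, so (signed) Area = 25/2 = 25/2, |Area| = 25/2.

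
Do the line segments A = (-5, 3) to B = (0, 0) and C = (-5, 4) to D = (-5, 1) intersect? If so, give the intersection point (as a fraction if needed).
Yes; intersection at (-5, 3) (t = 0 on AB, s = 1/3 on CD)

Parametrize AB as A + t(B − A) = (-5 + 5 t, 3 + -3 t) and CD as C + s(D − C) = (-5 + 0 s, 4 + -3 s). Solve the linear system for (t, s). Determinant = 15 ≠ 0, so a unique intersection of the containing lines exists. Solution: t = 0, s = 1/3 — both in [0, 1], so the segments cross. Intersection point: (-5, 3).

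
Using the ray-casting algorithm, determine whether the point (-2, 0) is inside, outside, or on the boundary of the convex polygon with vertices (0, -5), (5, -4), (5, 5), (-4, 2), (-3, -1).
The point (-2, 0) lies strictly inside the polygon

Cast a horizontal ray to the right from the query point and count how many polygon edges it crosses (each edge strictly once or zero times, handled with the usual half-open convention). 
Parity of crossings → odd ⇒ inside.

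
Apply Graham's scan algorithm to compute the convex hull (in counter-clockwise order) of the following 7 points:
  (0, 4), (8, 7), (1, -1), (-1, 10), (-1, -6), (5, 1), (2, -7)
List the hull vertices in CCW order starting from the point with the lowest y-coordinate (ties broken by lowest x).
Hull (CCW) = [(2, -7), (8, 7), (-1, 10), (-1, -6)]

Graham scan procedure:
  1. Find the pivot p₀ = point with lowest y (tie → lowest x): (2, -7).
  2. Sort the remaining points by polar angle around p₀.
  3. Walk through sorted points, maintaining a stack; pop the top while the last three entries make a non-left turn (cross product ≤ 0).
  4. Final stack is the convex hull in CCW order: (2, -7), (8, 7), (-1, 10), (-1, -6).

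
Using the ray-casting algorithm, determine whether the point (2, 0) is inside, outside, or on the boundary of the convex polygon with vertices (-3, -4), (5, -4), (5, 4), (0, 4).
The point (2, 0) lies strictly inside the polygon

Cast a horizontal ray to the right from the query point and count how many polygon edges it crosses (each edge strictly once or zero times, handled with the usual half-open convention). 
Parity of crossings → odd ⇒ inside.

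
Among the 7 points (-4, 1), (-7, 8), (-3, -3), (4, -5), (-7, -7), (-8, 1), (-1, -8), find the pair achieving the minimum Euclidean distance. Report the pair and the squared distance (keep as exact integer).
Pair = ((-4, 1), (-8, 1)); squared distance = 16

Compute all C(7, 2) = 21 pairwise squared distances (x_i − x_j)² + (y_i − y_j)². The minimum is 16, attained by the pair ((-4, 1), (-8, 1)).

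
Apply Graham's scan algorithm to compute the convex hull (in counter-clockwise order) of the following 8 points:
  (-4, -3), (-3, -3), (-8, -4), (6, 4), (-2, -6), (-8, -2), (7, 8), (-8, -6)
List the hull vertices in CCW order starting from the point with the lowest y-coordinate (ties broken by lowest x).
Hull (CCW) = [(-8, -6), (-2, -6), (6, 4), (7, 8), (-8, -2)]

Graham scan procedure:
  1. Find the pivot p₀ = point with lowest y (tie → lowest x): (-8, -6).
  2. Sort the remaining points by polar angle around p₀.
  3. Walk through sorted points, maintaining a stack; pop the top while the last three entries make a non-left turn (cross product ≤ 0).
  4. Final stack is the convex hull in CCW order: (-8, -6), (-2, -6), (6, 4), (7, 8), (-8, -2).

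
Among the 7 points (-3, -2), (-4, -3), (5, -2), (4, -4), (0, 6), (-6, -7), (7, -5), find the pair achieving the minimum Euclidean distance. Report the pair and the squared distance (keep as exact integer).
Pair = ((-3, -2), (-4, -3)); squared distance = 2

Compute all C(7, 2) = 21 pairwise squared distances (x_i − x_j)² + (y_i − y_j)². The minimum is 2, attained by the pair ((-3, -2), (-4, -3)).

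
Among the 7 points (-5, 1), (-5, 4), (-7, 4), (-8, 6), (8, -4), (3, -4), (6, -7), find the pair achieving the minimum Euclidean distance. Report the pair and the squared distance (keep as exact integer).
Pair = ((-5, 4), (-7, 4)); squared distance = 4

Compute all C(7, 2) = 21 pairwise squared distances (x_i − x_j)² + (y_i − y_j)². The minimum is 4, attained by the pair ((-5, 4), (-7, 4)).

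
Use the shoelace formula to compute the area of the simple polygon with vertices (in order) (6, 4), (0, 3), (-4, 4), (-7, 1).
Area = 10

Shoelace formula: Area = (1/2) |Σ_i (x_i · y_{i+1} − x_{i+1} · y_i)| (indices mod n). Compute each cross term:
  (6)(3) − (0)(4) = 18
  (0)(4) − (-4)(3) = 12
  (-4)(1) − (-7)(4) = 24
  (-7)(4) − (6)(1) = -34
Sum = 20, so (signed) Area = 20/2 = 10, |Area| = 10.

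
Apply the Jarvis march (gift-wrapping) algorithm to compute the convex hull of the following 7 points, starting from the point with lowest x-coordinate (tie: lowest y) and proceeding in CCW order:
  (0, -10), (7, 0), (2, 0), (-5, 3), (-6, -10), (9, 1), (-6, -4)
Hull (CCW) = [(-6, -10), (0, -10), (9, 1), (-5, 3), (-6, -4)]

Jarvis march: at each step, from the current hull vertex p, select the next vertex q as the point such that every other point lies strictly to the left of (or on) the directed line p → q. (Equivalently: for every other point r, the cross product (q − p) × (r − p) ≥ 0.)
Starting point (lowest x, tie lowest y): (-6, -10). Wrap until returning to start. Resulting hull: (-6, -10), (0, -10), (9, 1), (-5, 3), (-6, -4).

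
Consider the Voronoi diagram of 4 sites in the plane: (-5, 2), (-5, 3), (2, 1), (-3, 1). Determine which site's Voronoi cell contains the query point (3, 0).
Nearest site = (2, 1)

The Voronoi cell of site s contains exactly those query points closer to s than to any other site. Compute squared distances from q = (3, 0) to each site:
  (2 − 3)² + (1 − 0)² = 2
  (-3 − 3)² + (1 − 0)² = 37
  (-5 − 3)² + (2 − 0)² = 68
  (-5 − 3)² + (3 − 0)² = 73
Minimum is attained by (2, 1), so q lies in its Voronoi cell.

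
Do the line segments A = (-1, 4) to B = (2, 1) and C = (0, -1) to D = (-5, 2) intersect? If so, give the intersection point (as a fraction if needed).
No (intersection of containing lines falls outside at least one segment)

Parametrize and solve: t = 11/3, s = -2. At least one of these is outside [0, 1], so the segments do not intersect.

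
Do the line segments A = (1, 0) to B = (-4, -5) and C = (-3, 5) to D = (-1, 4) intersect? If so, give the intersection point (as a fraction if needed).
No (intersection of containing lines falls outside at least one segment)

Parametrize and solve: t = -2/5, s = 3. At least one of these is outside [0, 1], so the segments do not intersect.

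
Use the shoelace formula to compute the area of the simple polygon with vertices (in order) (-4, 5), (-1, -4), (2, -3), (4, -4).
Area = 20

Shoelace formula: Area = (1/2) |Σ_i (x_i · y_{i+1} − x_{i+1} · y_i)| (indices mod n). Compute each cross term:
  (-4)(-4) − (-1)(5) = 21
  (-1)(-3) − (2)(-4) = 11
  (2)(-4) − (4)(-3) = 4
  (4)(5) − (-4)(-4) = 4
Sum = 40, so (signed) Area = 40/2 = 20, |Area| = 20.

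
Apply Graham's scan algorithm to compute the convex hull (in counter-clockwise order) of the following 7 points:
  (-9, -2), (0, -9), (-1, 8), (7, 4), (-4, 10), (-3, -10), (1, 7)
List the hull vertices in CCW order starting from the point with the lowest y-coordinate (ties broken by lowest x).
Hull (CCW) = [(-3, -10), (0, -9), (7, 4), (-4, 10), (-9, -2)]

Graham scan procedure:
  1. Find the pivot p₀ = point with lowest y (tie → lowest x): (-3, -10).
  2. Sort the remaining points by polar angle around p₀.
  3. Walk through sorted points, maintaining a stack; pop the top while the last three entries make a non-left turn (cross product ≤ 0).
  4. Final stack is the convex hull in CCW order: (-3, -10), (0, -9), (7, 4), (-4, 10), (-9, -2).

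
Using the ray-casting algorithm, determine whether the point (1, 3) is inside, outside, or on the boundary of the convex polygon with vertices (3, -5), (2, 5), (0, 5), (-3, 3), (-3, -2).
The point (1, 3) lies strictly inside the polygon

Cast a horizontal ray to the right from the query point and count how many polygon edges it crosses (each edge strictly once or zero times, handled with the usual half-open convention). 
Parity of crossings → odd ⇒ inside.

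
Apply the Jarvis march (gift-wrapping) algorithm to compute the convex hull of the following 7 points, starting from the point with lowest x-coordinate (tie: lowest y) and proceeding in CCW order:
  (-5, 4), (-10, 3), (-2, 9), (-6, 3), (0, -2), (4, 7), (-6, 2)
Hull (CCW) = [(-10, 3), (0, -2), (4, 7), (-2, 9)]

Jarvis march: at each step, from the current hull vertex p, select the next vertex q as the point such that every other point lies strictly to the left of (or on) the directed line p → q. (Equivalently: for every other point r, the cross product (q − p) × (r − p) ≥ 0.)
Starting point (lowest x, tie lowest y): (-10, 3). Wrap until returning to start. Resulting hull: (-10, 3), (0, -2), (4, 7), (-2, 9).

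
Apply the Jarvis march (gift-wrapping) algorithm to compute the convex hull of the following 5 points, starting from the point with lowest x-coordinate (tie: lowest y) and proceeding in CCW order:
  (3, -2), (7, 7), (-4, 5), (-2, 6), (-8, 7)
Hull (CCW) = [(-8, 7), (3, -2), (7, 7)]

Jarvis march: at each step, from the current hull vertex p, select the next vertex q as the point such that every other point lies strictly to the left of (or on) the directed line p → q. (Equivalently: for every other point r, the cross product (q − p) × (r − p) ≥ 0.)
Starting point (lowest x, tie lowest y): (-8, 7). Wrap until returning to start. Resulting hull: (-8, 7), (3, -2), (7, 7).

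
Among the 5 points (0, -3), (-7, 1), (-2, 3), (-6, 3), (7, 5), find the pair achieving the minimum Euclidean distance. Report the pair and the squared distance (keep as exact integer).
Pair = ((-7, 1), (-6, 3)); squared distance = 5

Compute all C(5, 2) = 10 pairwise squared distances (x_i − x_j)² + (y_i − y_j)². The minimum is 5, attained by the pair ((-7, 1), (-6, 3)).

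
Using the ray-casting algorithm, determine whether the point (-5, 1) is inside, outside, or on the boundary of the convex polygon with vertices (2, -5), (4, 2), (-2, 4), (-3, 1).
The point (-5, 1) lies strictly outside the polygon

Cast a horizontal ray to the right from the query point and count how many polygon edges it crosses (each edge strictly once or zero times, handled with the usual half-open convention). 
Parity of crossings → even ⇒ outside.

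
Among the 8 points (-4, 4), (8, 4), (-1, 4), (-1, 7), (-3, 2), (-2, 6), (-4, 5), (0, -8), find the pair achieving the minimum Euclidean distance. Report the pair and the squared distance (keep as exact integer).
Pair = ((-4, 4), (-4, 5)); squared distance = 1

Compute all C(8, 2) = 28 pairwise squared distances (x_i − x_j)² + (y_i − y_j)². The minimum is 1, attained by the pair ((-4, 4), (-4, 5)).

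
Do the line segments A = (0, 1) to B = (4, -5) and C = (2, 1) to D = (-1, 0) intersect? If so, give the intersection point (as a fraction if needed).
Yes; intersection at (4/11, 5/11) (t = 1/11 on AB, s = 6/11 on CD)

Parametrize AB as A + t(B − A) = (0 + 4 t, 1 + -6 t) and CD as C + s(D − C) = (2 + -3 s, 1 + -1 s). Solve the linear system for (t, s). Determinant = 22 ≠ 0, so a unique intersection of the containing lines exists. Solution: t = 1/11, s = 6/11 — both in [0, 1], so the segments cross. Intersection point: (4/11, 5/11).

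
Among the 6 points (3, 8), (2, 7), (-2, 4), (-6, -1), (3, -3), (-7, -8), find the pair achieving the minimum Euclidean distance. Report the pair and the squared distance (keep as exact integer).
Pair = ((3, 8), (2, 7)); squared distance = 2

Compute all C(6, 2) = 15 pairwise squared distances (x_i − x_j)² + (y_i − y_j)². The minimum is 2, attained by the pair ((3, 8), (2, 7)).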